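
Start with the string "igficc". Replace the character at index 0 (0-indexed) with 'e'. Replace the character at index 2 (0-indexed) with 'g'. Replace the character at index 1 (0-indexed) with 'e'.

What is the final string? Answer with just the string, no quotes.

Answer: eegicc

Derivation:
Applying each edit step by step:
Start: "igficc"
Op 1 (replace idx 0: 'i' -> 'e'): "igficc" -> "egficc"
Op 2 (replace idx 2: 'f' -> 'g'): "egficc" -> "eggicc"
Op 3 (replace idx 1: 'g' -> 'e'): "eggicc" -> "eegicc"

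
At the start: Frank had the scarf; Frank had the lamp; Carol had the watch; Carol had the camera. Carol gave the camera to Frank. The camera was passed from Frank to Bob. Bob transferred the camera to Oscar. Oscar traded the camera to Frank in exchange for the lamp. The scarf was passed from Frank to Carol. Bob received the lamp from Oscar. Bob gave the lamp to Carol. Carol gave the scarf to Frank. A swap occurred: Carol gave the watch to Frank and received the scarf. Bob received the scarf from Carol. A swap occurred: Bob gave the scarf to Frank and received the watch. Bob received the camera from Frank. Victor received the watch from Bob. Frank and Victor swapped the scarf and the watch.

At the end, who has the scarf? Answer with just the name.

Answer: Victor

Derivation:
Tracking all object holders:
Start: scarf:Frank, lamp:Frank, watch:Carol, camera:Carol
Event 1 (give camera: Carol -> Frank). State: scarf:Frank, lamp:Frank, watch:Carol, camera:Frank
Event 2 (give camera: Frank -> Bob). State: scarf:Frank, lamp:Frank, watch:Carol, camera:Bob
Event 3 (give camera: Bob -> Oscar). State: scarf:Frank, lamp:Frank, watch:Carol, camera:Oscar
Event 4 (swap camera<->lamp: now camera:Frank, lamp:Oscar). State: scarf:Frank, lamp:Oscar, watch:Carol, camera:Frank
Event 5 (give scarf: Frank -> Carol). State: scarf:Carol, lamp:Oscar, watch:Carol, camera:Frank
Event 6 (give lamp: Oscar -> Bob). State: scarf:Carol, lamp:Bob, watch:Carol, camera:Frank
Event 7 (give lamp: Bob -> Carol). State: scarf:Carol, lamp:Carol, watch:Carol, camera:Frank
Event 8 (give scarf: Carol -> Frank). State: scarf:Frank, lamp:Carol, watch:Carol, camera:Frank
Event 9 (swap watch<->scarf: now watch:Frank, scarf:Carol). State: scarf:Carol, lamp:Carol, watch:Frank, camera:Frank
Event 10 (give scarf: Carol -> Bob). State: scarf:Bob, lamp:Carol, watch:Frank, camera:Frank
Event 11 (swap scarf<->watch: now scarf:Frank, watch:Bob). State: scarf:Frank, lamp:Carol, watch:Bob, camera:Frank
Event 12 (give camera: Frank -> Bob). State: scarf:Frank, lamp:Carol, watch:Bob, camera:Bob
Event 13 (give watch: Bob -> Victor). State: scarf:Frank, lamp:Carol, watch:Victor, camera:Bob
Event 14 (swap scarf<->watch: now scarf:Victor, watch:Frank). State: scarf:Victor, lamp:Carol, watch:Frank, camera:Bob

Final state: scarf:Victor, lamp:Carol, watch:Frank, camera:Bob
The scarf is held by Victor.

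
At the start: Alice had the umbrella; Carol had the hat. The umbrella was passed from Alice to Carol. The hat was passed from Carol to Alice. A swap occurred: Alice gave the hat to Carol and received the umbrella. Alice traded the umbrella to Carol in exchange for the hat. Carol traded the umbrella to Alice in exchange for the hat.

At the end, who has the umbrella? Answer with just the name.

Tracking all object holders:
Start: umbrella:Alice, hat:Carol
Event 1 (give umbrella: Alice -> Carol). State: umbrella:Carol, hat:Carol
Event 2 (give hat: Carol -> Alice). State: umbrella:Carol, hat:Alice
Event 3 (swap hat<->umbrella: now hat:Carol, umbrella:Alice). State: umbrella:Alice, hat:Carol
Event 4 (swap umbrella<->hat: now umbrella:Carol, hat:Alice). State: umbrella:Carol, hat:Alice
Event 5 (swap umbrella<->hat: now umbrella:Alice, hat:Carol). State: umbrella:Alice, hat:Carol

Final state: umbrella:Alice, hat:Carol
The umbrella is held by Alice.

Answer: Alice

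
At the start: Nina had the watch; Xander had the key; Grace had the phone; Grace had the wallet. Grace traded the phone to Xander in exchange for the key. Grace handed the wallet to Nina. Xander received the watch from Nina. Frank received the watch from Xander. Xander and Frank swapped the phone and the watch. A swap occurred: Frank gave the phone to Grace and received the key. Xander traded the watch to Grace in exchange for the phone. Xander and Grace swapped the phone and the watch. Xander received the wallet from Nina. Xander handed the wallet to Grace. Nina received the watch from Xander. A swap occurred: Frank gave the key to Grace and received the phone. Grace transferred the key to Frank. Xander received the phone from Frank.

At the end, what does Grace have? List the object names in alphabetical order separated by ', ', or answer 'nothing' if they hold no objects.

Tracking all object holders:
Start: watch:Nina, key:Xander, phone:Grace, wallet:Grace
Event 1 (swap phone<->key: now phone:Xander, key:Grace). State: watch:Nina, key:Grace, phone:Xander, wallet:Grace
Event 2 (give wallet: Grace -> Nina). State: watch:Nina, key:Grace, phone:Xander, wallet:Nina
Event 3 (give watch: Nina -> Xander). State: watch:Xander, key:Grace, phone:Xander, wallet:Nina
Event 4 (give watch: Xander -> Frank). State: watch:Frank, key:Grace, phone:Xander, wallet:Nina
Event 5 (swap phone<->watch: now phone:Frank, watch:Xander). State: watch:Xander, key:Grace, phone:Frank, wallet:Nina
Event 6 (swap phone<->key: now phone:Grace, key:Frank). State: watch:Xander, key:Frank, phone:Grace, wallet:Nina
Event 7 (swap watch<->phone: now watch:Grace, phone:Xander). State: watch:Grace, key:Frank, phone:Xander, wallet:Nina
Event 8 (swap phone<->watch: now phone:Grace, watch:Xander). State: watch:Xander, key:Frank, phone:Grace, wallet:Nina
Event 9 (give wallet: Nina -> Xander). State: watch:Xander, key:Frank, phone:Grace, wallet:Xander
Event 10 (give wallet: Xander -> Grace). State: watch:Xander, key:Frank, phone:Grace, wallet:Grace
Event 11 (give watch: Xander -> Nina). State: watch:Nina, key:Frank, phone:Grace, wallet:Grace
Event 12 (swap key<->phone: now key:Grace, phone:Frank). State: watch:Nina, key:Grace, phone:Frank, wallet:Grace
Event 13 (give key: Grace -> Frank). State: watch:Nina, key:Frank, phone:Frank, wallet:Grace
Event 14 (give phone: Frank -> Xander). State: watch:Nina, key:Frank, phone:Xander, wallet:Grace

Final state: watch:Nina, key:Frank, phone:Xander, wallet:Grace
Grace holds: wallet.

Answer: wallet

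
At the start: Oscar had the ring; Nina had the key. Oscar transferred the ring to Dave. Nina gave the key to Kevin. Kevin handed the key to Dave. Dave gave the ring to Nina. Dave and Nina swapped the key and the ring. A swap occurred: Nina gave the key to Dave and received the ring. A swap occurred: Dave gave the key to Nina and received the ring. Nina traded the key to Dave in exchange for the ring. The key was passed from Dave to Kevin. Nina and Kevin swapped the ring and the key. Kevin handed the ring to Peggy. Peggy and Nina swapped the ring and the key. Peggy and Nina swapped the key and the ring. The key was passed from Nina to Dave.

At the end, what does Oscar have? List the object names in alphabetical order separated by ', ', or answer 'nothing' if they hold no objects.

Answer: nothing

Derivation:
Tracking all object holders:
Start: ring:Oscar, key:Nina
Event 1 (give ring: Oscar -> Dave). State: ring:Dave, key:Nina
Event 2 (give key: Nina -> Kevin). State: ring:Dave, key:Kevin
Event 3 (give key: Kevin -> Dave). State: ring:Dave, key:Dave
Event 4 (give ring: Dave -> Nina). State: ring:Nina, key:Dave
Event 5 (swap key<->ring: now key:Nina, ring:Dave). State: ring:Dave, key:Nina
Event 6 (swap key<->ring: now key:Dave, ring:Nina). State: ring:Nina, key:Dave
Event 7 (swap key<->ring: now key:Nina, ring:Dave). State: ring:Dave, key:Nina
Event 8 (swap key<->ring: now key:Dave, ring:Nina). State: ring:Nina, key:Dave
Event 9 (give key: Dave -> Kevin). State: ring:Nina, key:Kevin
Event 10 (swap ring<->key: now ring:Kevin, key:Nina). State: ring:Kevin, key:Nina
Event 11 (give ring: Kevin -> Peggy). State: ring:Peggy, key:Nina
Event 12 (swap ring<->key: now ring:Nina, key:Peggy). State: ring:Nina, key:Peggy
Event 13 (swap key<->ring: now key:Nina, ring:Peggy). State: ring:Peggy, key:Nina
Event 14 (give key: Nina -> Dave). State: ring:Peggy, key:Dave

Final state: ring:Peggy, key:Dave
Oscar holds: (nothing).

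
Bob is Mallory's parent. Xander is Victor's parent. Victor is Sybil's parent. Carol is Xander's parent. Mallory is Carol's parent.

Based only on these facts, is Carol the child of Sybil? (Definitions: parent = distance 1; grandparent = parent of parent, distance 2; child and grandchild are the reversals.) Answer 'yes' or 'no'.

Reconstructing the parent chain from the given facts:
  Bob -> Mallory -> Carol -> Xander -> Victor -> Sybil
(each arrow means 'parent of the next')
Positions in the chain (0 = top):
  position of Bob: 0
  position of Mallory: 1
  position of Carol: 2
  position of Xander: 3
  position of Victor: 4
  position of Sybil: 5

Carol is at position 2, Sybil is at position 5; signed distance (j - i) = 3.
'child' requires j - i = -1. Actual distance is 3, so the relation does NOT hold.

Answer: no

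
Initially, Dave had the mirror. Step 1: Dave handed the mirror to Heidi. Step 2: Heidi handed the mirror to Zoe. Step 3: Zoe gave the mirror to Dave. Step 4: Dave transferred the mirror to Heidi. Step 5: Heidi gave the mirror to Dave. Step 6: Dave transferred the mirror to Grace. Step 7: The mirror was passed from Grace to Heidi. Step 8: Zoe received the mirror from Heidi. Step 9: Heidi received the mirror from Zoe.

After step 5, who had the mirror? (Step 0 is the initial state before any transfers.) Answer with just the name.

Answer: Dave

Derivation:
Tracking the mirror holder through step 5:
After step 0 (start): Dave
After step 1: Heidi
After step 2: Zoe
After step 3: Dave
After step 4: Heidi
After step 5: Dave

At step 5, the holder is Dave.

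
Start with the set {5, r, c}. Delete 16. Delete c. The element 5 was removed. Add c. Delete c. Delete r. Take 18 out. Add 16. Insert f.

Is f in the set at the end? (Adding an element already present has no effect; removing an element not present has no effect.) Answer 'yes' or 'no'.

Tracking the set through each operation:
Start: {5, c, r}
Event 1 (remove 16): not present, no change. Set: {5, c, r}
Event 2 (remove c): removed. Set: {5, r}
Event 3 (remove 5): removed. Set: {r}
Event 4 (add c): added. Set: {c, r}
Event 5 (remove c): removed. Set: {r}
Event 6 (remove r): removed. Set: {}
Event 7 (remove 18): not present, no change. Set: {}
Event 8 (add 16): added. Set: {16}
Event 9 (add f): added. Set: {16, f}

Final set: {16, f} (size 2)
f is in the final set.

Answer: yes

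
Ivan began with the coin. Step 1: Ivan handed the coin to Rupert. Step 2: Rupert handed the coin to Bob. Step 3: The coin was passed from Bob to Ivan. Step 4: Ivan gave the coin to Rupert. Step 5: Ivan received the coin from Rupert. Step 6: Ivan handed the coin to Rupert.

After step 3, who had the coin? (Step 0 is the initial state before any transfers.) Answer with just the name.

Tracking the coin holder through step 3:
After step 0 (start): Ivan
After step 1: Rupert
After step 2: Bob
After step 3: Ivan

At step 3, the holder is Ivan.

Answer: Ivan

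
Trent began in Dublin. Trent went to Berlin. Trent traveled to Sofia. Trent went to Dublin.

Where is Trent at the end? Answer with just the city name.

Tracking Trent's location:
Start: Trent is in Dublin.
After move 1: Dublin -> Berlin. Trent is in Berlin.
After move 2: Berlin -> Sofia. Trent is in Sofia.
After move 3: Sofia -> Dublin. Trent is in Dublin.

Answer: Dublin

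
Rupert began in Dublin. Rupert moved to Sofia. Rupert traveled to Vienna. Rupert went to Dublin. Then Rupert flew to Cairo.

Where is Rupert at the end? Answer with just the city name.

Tracking Rupert's location:
Start: Rupert is in Dublin.
After move 1: Dublin -> Sofia. Rupert is in Sofia.
After move 2: Sofia -> Vienna. Rupert is in Vienna.
After move 3: Vienna -> Dublin. Rupert is in Dublin.
After move 4: Dublin -> Cairo. Rupert is in Cairo.

Answer: Cairo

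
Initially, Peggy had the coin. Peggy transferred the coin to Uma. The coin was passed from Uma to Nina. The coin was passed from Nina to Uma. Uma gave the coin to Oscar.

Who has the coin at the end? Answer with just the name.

Tracking the coin through each event:
Start: Peggy has the coin.
After event 1: Uma has the coin.
After event 2: Nina has the coin.
After event 3: Uma has the coin.
After event 4: Oscar has the coin.

Answer: Oscar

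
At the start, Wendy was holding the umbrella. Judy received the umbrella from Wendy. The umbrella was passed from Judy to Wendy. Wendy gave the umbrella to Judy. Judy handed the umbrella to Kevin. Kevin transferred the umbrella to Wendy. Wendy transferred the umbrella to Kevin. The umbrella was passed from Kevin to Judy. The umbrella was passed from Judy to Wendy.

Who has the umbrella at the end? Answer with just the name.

Tracking the umbrella through each event:
Start: Wendy has the umbrella.
After event 1: Judy has the umbrella.
After event 2: Wendy has the umbrella.
After event 3: Judy has the umbrella.
After event 4: Kevin has the umbrella.
After event 5: Wendy has the umbrella.
After event 6: Kevin has the umbrella.
After event 7: Judy has the umbrella.
After event 8: Wendy has the umbrella.

Answer: Wendy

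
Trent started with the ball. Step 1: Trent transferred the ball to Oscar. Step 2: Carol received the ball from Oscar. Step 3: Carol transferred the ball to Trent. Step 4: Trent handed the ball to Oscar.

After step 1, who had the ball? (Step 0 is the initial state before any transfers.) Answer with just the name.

Tracking the ball holder through step 1:
After step 0 (start): Trent
After step 1: Oscar

At step 1, the holder is Oscar.

Answer: Oscar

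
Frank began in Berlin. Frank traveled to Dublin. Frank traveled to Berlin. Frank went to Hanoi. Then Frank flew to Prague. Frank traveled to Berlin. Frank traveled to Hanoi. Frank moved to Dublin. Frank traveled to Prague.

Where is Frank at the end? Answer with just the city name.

Tracking Frank's location:
Start: Frank is in Berlin.
After move 1: Berlin -> Dublin. Frank is in Dublin.
After move 2: Dublin -> Berlin. Frank is in Berlin.
After move 3: Berlin -> Hanoi. Frank is in Hanoi.
After move 4: Hanoi -> Prague. Frank is in Prague.
After move 5: Prague -> Berlin. Frank is in Berlin.
After move 6: Berlin -> Hanoi. Frank is in Hanoi.
After move 7: Hanoi -> Dublin. Frank is in Dublin.
After move 8: Dublin -> Prague. Frank is in Prague.

Answer: Prague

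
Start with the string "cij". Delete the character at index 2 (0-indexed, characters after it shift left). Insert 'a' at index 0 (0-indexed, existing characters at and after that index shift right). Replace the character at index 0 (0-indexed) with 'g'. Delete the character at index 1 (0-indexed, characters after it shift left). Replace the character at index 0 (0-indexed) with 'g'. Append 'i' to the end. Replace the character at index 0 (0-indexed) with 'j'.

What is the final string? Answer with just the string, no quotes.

Answer: jii

Derivation:
Applying each edit step by step:
Start: "cij"
Op 1 (delete idx 2 = 'j'): "cij" -> "ci"
Op 2 (insert 'a' at idx 0): "ci" -> "aci"
Op 3 (replace idx 0: 'a' -> 'g'): "aci" -> "gci"
Op 4 (delete idx 1 = 'c'): "gci" -> "gi"
Op 5 (replace idx 0: 'g' -> 'g'): "gi" -> "gi"
Op 6 (append 'i'): "gi" -> "gii"
Op 7 (replace idx 0: 'g' -> 'j'): "gii" -> "jii"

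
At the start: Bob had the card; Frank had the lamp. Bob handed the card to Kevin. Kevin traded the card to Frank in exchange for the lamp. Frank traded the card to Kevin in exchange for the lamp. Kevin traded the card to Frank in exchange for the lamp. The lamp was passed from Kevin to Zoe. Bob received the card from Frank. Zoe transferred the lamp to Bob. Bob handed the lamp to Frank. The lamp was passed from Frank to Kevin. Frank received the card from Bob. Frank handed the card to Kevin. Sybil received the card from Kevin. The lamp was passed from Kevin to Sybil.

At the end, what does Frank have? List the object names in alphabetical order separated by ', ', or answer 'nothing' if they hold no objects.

Tracking all object holders:
Start: card:Bob, lamp:Frank
Event 1 (give card: Bob -> Kevin). State: card:Kevin, lamp:Frank
Event 2 (swap card<->lamp: now card:Frank, lamp:Kevin). State: card:Frank, lamp:Kevin
Event 3 (swap card<->lamp: now card:Kevin, lamp:Frank). State: card:Kevin, lamp:Frank
Event 4 (swap card<->lamp: now card:Frank, lamp:Kevin). State: card:Frank, lamp:Kevin
Event 5 (give lamp: Kevin -> Zoe). State: card:Frank, lamp:Zoe
Event 6 (give card: Frank -> Bob). State: card:Bob, lamp:Zoe
Event 7 (give lamp: Zoe -> Bob). State: card:Bob, lamp:Bob
Event 8 (give lamp: Bob -> Frank). State: card:Bob, lamp:Frank
Event 9 (give lamp: Frank -> Kevin). State: card:Bob, lamp:Kevin
Event 10 (give card: Bob -> Frank). State: card:Frank, lamp:Kevin
Event 11 (give card: Frank -> Kevin). State: card:Kevin, lamp:Kevin
Event 12 (give card: Kevin -> Sybil). State: card:Sybil, lamp:Kevin
Event 13 (give lamp: Kevin -> Sybil). State: card:Sybil, lamp:Sybil

Final state: card:Sybil, lamp:Sybil
Frank holds: (nothing).

Answer: nothing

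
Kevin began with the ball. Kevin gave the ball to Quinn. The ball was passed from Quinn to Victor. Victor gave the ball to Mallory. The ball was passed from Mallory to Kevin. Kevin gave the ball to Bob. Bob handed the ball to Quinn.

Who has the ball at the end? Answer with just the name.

Answer: Quinn

Derivation:
Tracking the ball through each event:
Start: Kevin has the ball.
After event 1: Quinn has the ball.
After event 2: Victor has the ball.
After event 3: Mallory has the ball.
After event 4: Kevin has the ball.
After event 5: Bob has the ball.
After event 6: Quinn has the ball.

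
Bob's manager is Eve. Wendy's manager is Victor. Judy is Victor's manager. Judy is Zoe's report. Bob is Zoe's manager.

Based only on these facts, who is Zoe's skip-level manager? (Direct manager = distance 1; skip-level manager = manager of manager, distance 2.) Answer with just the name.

Reconstructing the manager chain from the given facts:
  Eve -> Bob -> Zoe -> Judy -> Victor -> Wendy
(each arrow means 'manager of the next')
Positions in the chain (0 = top):
  position of Eve: 0
  position of Bob: 1
  position of Zoe: 2
  position of Judy: 3
  position of Victor: 4
  position of Wendy: 5

Zoe is at position 2; the skip-level manager is 2 steps up the chain, i.e. position 0: Eve.

Answer: Eve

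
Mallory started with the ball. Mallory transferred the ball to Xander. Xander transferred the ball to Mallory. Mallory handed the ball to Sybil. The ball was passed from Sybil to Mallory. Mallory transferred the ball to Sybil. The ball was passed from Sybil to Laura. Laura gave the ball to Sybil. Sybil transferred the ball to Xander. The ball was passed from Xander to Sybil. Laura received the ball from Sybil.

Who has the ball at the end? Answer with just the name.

Answer: Laura

Derivation:
Tracking the ball through each event:
Start: Mallory has the ball.
After event 1: Xander has the ball.
After event 2: Mallory has the ball.
After event 3: Sybil has the ball.
After event 4: Mallory has the ball.
After event 5: Sybil has the ball.
After event 6: Laura has the ball.
After event 7: Sybil has the ball.
After event 8: Xander has the ball.
After event 9: Sybil has the ball.
After event 10: Laura has the ball.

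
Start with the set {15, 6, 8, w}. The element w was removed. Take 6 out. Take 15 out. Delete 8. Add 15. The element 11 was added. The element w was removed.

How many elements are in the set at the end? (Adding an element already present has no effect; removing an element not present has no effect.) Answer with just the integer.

Answer: 2

Derivation:
Tracking the set through each operation:
Start: {15, 6, 8, w}
Event 1 (remove w): removed. Set: {15, 6, 8}
Event 2 (remove 6): removed. Set: {15, 8}
Event 3 (remove 15): removed. Set: {8}
Event 4 (remove 8): removed. Set: {}
Event 5 (add 15): added. Set: {15}
Event 6 (add 11): added. Set: {11, 15}
Event 7 (remove w): not present, no change. Set: {11, 15}

Final set: {11, 15} (size 2)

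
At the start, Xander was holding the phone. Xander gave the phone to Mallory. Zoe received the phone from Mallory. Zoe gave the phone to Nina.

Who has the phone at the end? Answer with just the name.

Tracking the phone through each event:
Start: Xander has the phone.
After event 1: Mallory has the phone.
After event 2: Zoe has the phone.
After event 3: Nina has the phone.

Answer: Nina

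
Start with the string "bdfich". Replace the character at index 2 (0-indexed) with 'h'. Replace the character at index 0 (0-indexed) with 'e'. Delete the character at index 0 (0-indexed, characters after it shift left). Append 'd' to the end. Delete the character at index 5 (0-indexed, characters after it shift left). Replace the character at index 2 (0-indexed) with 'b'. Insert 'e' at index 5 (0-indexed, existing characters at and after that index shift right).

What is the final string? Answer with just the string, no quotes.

Answer: dhbche

Derivation:
Applying each edit step by step:
Start: "bdfich"
Op 1 (replace idx 2: 'f' -> 'h'): "bdfich" -> "bdhich"
Op 2 (replace idx 0: 'b' -> 'e'): "bdhich" -> "edhich"
Op 3 (delete idx 0 = 'e'): "edhich" -> "dhich"
Op 4 (append 'd'): "dhich" -> "dhichd"
Op 5 (delete idx 5 = 'd'): "dhichd" -> "dhich"
Op 6 (replace idx 2: 'i' -> 'b'): "dhich" -> "dhbch"
Op 7 (insert 'e' at idx 5): "dhbch" -> "dhbche"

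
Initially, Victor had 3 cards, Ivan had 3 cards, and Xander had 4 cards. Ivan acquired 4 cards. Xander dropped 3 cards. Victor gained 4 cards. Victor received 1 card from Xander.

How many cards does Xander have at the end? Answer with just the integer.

Tracking counts step by step:
Start: Victor=3, Ivan=3, Xander=4
Event 1 (Ivan +4): Ivan: 3 -> 7. State: Victor=3, Ivan=7, Xander=4
Event 2 (Xander -3): Xander: 4 -> 1. State: Victor=3, Ivan=7, Xander=1
Event 3 (Victor +4): Victor: 3 -> 7. State: Victor=7, Ivan=7, Xander=1
Event 4 (Xander -> Victor, 1): Xander: 1 -> 0, Victor: 7 -> 8. State: Victor=8, Ivan=7, Xander=0

Xander's final count: 0

Answer: 0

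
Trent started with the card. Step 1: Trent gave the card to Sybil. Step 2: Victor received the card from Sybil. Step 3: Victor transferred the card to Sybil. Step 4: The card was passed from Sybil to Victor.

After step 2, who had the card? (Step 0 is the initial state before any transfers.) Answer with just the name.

Answer: Victor

Derivation:
Tracking the card holder through step 2:
After step 0 (start): Trent
After step 1: Sybil
After step 2: Victor

At step 2, the holder is Victor.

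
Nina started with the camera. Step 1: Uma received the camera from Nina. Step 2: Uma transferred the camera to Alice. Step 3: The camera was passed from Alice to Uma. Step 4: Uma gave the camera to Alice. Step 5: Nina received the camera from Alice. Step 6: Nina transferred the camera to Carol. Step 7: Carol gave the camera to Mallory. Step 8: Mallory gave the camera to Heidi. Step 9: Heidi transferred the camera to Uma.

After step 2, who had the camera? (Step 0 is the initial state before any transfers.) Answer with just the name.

Tracking the camera holder through step 2:
After step 0 (start): Nina
After step 1: Uma
After step 2: Alice

At step 2, the holder is Alice.

Answer: Alice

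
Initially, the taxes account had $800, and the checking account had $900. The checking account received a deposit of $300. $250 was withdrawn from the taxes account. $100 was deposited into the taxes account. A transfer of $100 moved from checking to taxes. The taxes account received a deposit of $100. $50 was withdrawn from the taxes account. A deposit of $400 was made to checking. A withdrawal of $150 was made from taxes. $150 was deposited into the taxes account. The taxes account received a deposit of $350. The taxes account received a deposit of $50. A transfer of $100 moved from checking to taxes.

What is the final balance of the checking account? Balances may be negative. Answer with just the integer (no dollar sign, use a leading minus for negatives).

Tracking account balances step by step:
Start: taxes=800, checking=900
Event 1 (deposit 300 to checking): checking: 900 + 300 = 1200. Balances: taxes=800, checking=1200
Event 2 (withdraw 250 from taxes): taxes: 800 - 250 = 550. Balances: taxes=550, checking=1200
Event 3 (deposit 100 to taxes): taxes: 550 + 100 = 650. Balances: taxes=650, checking=1200
Event 4 (transfer 100 checking -> taxes): checking: 1200 - 100 = 1100, taxes: 650 + 100 = 750. Balances: taxes=750, checking=1100
Event 5 (deposit 100 to taxes): taxes: 750 + 100 = 850. Balances: taxes=850, checking=1100
Event 6 (withdraw 50 from taxes): taxes: 850 - 50 = 800. Balances: taxes=800, checking=1100
Event 7 (deposit 400 to checking): checking: 1100 + 400 = 1500. Balances: taxes=800, checking=1500
Event 8 (withdraw 150 from taxes): taxes: 800 - 150 = 650. Balances: taxes=650, checking=1500
Event 9 (deposit 150 to taxes): taxes: 650 + 150 = 800. Balances: taxes=800, checking=1500
Event 10 (deposit 350 to taxes): taxes: 800 + 350 = 1150. Balances: taxes=1150, checking=1500
Event 11 (deposit 50 to taxes): taxes: 1150 + 50 = 1200. Balances: taxes=1200, checking=1500
Event 12 (transfer 100 checking -> taxes): checking: 1500 - 100 = 1400, taxes: 1200 + 100 = 1300. Balances: taxes=1300, checking=1400

Final balance of checking: 1400

Answer: 1400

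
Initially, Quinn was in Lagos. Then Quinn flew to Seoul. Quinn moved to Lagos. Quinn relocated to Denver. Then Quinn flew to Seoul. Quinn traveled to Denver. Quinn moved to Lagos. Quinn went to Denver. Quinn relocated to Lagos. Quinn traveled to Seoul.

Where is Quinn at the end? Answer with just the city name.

Tracking Quinn's location:
Start: Quinn is in Lagos.
After move 1: Lagos -> Seoul. Quinn is in Seoul.
After move 2: Seoul -> Lagos. Quinn is in Lagos.
After move 3: Lagos -> Denver. Quinn is in Denver.
After move 4: Denver -> Seoul. Quinn is in Seoul.
After move 5: Seoul -> Denver. Quinn is in Denver.
After move 6: Denver -> Lagos. Quinn is in Lagos.
After move 7: Lagos -> Denver. Quinn is in Denver.
After move 8: Denver -> Lagos. Quinn is in Lagos.
After move 9: Lagos -> Seoul. Quinn is in Seoul.

Answer: Seoul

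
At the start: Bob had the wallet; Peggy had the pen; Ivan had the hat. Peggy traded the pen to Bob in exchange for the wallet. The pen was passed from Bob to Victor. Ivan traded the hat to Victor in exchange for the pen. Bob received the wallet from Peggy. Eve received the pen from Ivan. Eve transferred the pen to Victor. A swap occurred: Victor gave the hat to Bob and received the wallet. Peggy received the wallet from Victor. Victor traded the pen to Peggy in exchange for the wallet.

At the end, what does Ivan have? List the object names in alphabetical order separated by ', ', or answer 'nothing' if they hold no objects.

Answer: nothing

Derivation:
Tracking all object holders:
Start: wallet:Bob, pen:Peggy, hat:Ivan
Event 1 (swap pen<->wallet: now pen:Bob, wallet:Peggy). State: wallet:Peggy, pen:Bob, hat:Ivan
Event 2 (give pen: Bob -> Victor). State: wallet:Peggy, pen:Victor, hat:Ivan
Event 3 (swap hat<->pen: now hat:Victor, pen:Ivan). State: wallet:Peggy, pen:Ivan, hat:Victor
Event 4 (give wallet: Peggy -> Bob). State: wallet:Bob, pen:Ivan, hat:Victor
Event 5 (give pen: Ivan -> Eve). State: wallet:Bob, pen:Eve, hat:Victor
Event 6 (give pen: Eve -> Victor). State: wallet:Bob, pen:Victor, hat:Victor
Event 7 (swap hat<->wallet: now hat:Bob, wallet:Victor). State: wallet:Victor, pen:Victor, hat:Bob
Event 8 (give wallet: Victor -> Peggy). State: wallet:Peggy, pen:Victor, hat:Bob
Event 9 (swap pen<->wallet: now pen:Peggy, wallet:Victor). State: wallet:Victor, pen:Peggy, hat:Bob

Final state: wallet:Victor, pen:Peggy, hat:Bob
Ivan holds: (nothing).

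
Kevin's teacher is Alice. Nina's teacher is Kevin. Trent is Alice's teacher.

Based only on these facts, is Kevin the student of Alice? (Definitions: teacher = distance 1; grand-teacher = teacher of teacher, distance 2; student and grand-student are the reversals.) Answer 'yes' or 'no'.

Reconstructing the teacher chain from the given facts:
  Trent -> Alice -> Kevin -> Nina
(each arrow means 'teacher of the next')
Positions in the chain (0 = top):
  position of Trent: 0
  position of Alice: 1
  position of Kevin: 2
  position of Nina: 3

Kevin is at position 2, Alice is at position 1; signed distance (j - i) = -1.
'student' requires j - i = -1. Actual distance is -1, so the relation HOLDS.

Answer: yes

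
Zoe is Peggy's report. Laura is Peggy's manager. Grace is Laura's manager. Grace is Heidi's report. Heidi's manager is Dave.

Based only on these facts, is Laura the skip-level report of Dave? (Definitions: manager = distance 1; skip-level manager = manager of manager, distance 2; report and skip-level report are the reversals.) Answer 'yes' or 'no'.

Reconstructing the manager chain from the given facts:
  Dave -> Heidi -> Grace -> Laura -> Peggy -> Zoe
(each arrow means 'manager of the next')
Positions in the chain (0 = top):
  position of Dave: 0
  position of Heidi: 1
  position of Grace: 2
  position of Laura: 3
  position of Peggy: 4
  position of Zoe: 5

Laura is at position 3, Dave is at position 0; signed distance (j - i) = -3.
'skip-level report' requires j - i = -2. Actual distance is -3, so the relation does NOT hold.

Answer: no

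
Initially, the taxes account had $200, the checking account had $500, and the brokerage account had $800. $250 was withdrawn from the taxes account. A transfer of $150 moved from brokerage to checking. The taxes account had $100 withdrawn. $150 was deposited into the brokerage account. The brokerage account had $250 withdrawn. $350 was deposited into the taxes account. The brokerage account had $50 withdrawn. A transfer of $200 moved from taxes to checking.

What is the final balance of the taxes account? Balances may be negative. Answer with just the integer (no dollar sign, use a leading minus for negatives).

Tracking account balances step by step:
Start: taxes=200, checking=500, brokerage=800
Event 1 (withdraw 250 from taxes): taxes: 200 - 250 = -50. Balances: taxes=-50, checking=500, brokerage=800
Event 2 (transfer 150 brokerage -> checking): brokerage: 800 - 150 = 650, checking: 500 + 150 = 650. Balances: taxes=-50, checking=650, brokerage=650
Event 3 (withdraw 100 from taxes): taxes: -50 - 100 = -150. Balances: taxes=-150, checking=650, brokerage=650
Event 4 (deposit 150 to brokerage): brokerage: 650 + 150 = 800. Balances: taxes=-150, checking=650, brokerage=800
Event 5 (withdraw 250 from brokerage): brokerage: 800 - 250 = 550. Balances: taxes=-150, checking=650, brokerage=550
Event 6 (deposit 350 to taxes): taxes: -150 + 350 = 200. Balances: taxes=200, checking=650, brokerage=550
Event 7 (withdraw 50 from brokerage): brokerage: 550 - 50 = 500. Balances: taxes=200, checking=650, brokerage=500
Event 8 (transfer 200 taxes -> checking): taxes: 200 - 200 = 0, checking: 650 + 200 = 850. Balances: taxes=0, checking=850, brokerage=500

Final balance of taxes: 0

Answer: 0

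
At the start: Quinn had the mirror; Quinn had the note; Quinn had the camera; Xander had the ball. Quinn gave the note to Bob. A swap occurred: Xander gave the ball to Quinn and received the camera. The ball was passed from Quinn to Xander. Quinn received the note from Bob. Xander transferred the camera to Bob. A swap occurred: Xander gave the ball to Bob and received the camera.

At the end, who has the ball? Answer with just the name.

Answer: Bob

Derivation:
Tracking all object holders:
Start: mirror:Quinn, note:Quinn, camera:Quinn, ball:Xander
Event 1 (give note: Quinn -> Bob). State: mirror:Quinn, note:Bob, camera:Quinn, ball:Xander
Event 2 (swap ball<->camera: now ball:Quinn, camera:Xander). State: mirror:Quinn, note:Bob, camera:Xander, ball:Quinn
Event 3 (give ball: Quinn -> Xander). State: mirror:Quinn, note:Bob, camera:Xander, ball:Xander
Event 4 (give note: Bob -> Quinn). State: mirror:Quinn, note:Quinn, camera:Xander, ball:Xander
Event 5 (give camera: Xander -> Bob). State: mirror:Quinn, note:Quinn, camera:Bob, ball:Xander
Event 6 (swap ball<->camera: now ball:Bob, camera:Xander). State: mirror:Quinn, note:Quinn, camera:Xander, ball:Bob

Final state: mirror:Quinn, note:Quinn, camera:Xander, ball:Bob
The ball is held by Bob.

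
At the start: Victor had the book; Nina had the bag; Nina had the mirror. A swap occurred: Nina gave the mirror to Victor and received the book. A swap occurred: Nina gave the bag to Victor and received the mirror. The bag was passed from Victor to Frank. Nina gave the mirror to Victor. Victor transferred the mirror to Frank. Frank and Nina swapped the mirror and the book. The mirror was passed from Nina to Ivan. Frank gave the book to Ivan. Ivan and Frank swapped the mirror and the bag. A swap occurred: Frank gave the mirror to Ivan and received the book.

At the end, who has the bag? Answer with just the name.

Tracking all object holders:
Start: book:Victor, bag:Nina, mirror:Nina
Event 1 (swap mirror<->book: now mirror:Victor, book:Nina). State: book:Nina, bag:Nina, mirror:Victor
Event 2 (swap bag<->mirror: now bag:Victor, mirror:Nina). State: book:Nina, bag:Victor, mirror:Nina
Event 3 (give bag: Victor -> Frank). State: book:Nina, bag:Frank, mirror:Nina
Event 4 (give mirror: Nina -> Victor). State: book:Nina, bag:Frank, mirror:Victor
Event 5 (give mirror: Victor -> Frank). State: book:Nina, bag:Frank, mirror:Frank
Event 6 (swap mirror<->book: now mirror:Nina, book:Frank). State: book:Frank, bag:Frank, mirror:Nina
Event 7 (give mirror: Nina -> Ivan). State: book:Frank, bag:Frank, mirror:Ivan
Event 8 (give book: Frank -> Ivan). State: book:Ivan, bag:Frank, mirror:Ivan
Event 9 (swap mirror<->bag: now mirror:Frank, bag:Ivan). State: book:Ivan, bag:Ivan, mirror:Frank
Event 10 (swap mirror<->book: now mirror:Ivan, book:Frank). State: book:Frank, bag:Ivan, mirror:Ivan

Final state: book:Frank, bag:Ivan, mirror:Ivan
The bag is held by Ivan.

Answer: Ivan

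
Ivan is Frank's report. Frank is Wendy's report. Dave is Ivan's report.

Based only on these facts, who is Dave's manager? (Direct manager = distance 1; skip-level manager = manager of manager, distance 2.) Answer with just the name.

Reconstructing the manager chain from the given facts:
  Wendy -> Frank -> Ivan -> Dave
(each arrow means 'manager of the next')
Positions in the chain (0 = top):
  position of Wendy: 0
  position of Frank: 1
  position of Ivan: 2
  position of Dave: 3

Dave is at position 3; the manager is 1 step up the chain, i.e. position 2: Ivan.

Answer: Ivan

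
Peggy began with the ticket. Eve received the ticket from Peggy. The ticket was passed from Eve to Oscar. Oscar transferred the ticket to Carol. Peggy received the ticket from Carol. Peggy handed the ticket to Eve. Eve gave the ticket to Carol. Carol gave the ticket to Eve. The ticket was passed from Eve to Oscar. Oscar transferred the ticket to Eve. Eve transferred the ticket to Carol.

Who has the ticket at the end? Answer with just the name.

Answer: Carol

Derivation:
Tracking the ticket through each event:
Start: Peggy has the ticket.
After event 1: Eve has the ticket.
After event 2: Oscar has the ticket.
After event 3: Carol has the ticket.
After event 4: Peggy has the ticket.
After event 5: Eve has the ticket.
After event 6: Carol has the ticket.
After event 7: Eve has the ticket.
After event 8: Oscar has the ticket.
After event 9: Eve has the ticket.
After event 10: Carol has the ticket.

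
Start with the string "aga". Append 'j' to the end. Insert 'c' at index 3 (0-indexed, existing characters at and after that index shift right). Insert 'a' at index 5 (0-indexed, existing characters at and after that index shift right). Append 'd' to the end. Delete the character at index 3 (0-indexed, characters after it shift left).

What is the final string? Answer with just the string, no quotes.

Applying each edit step by step:
Start: "aga"
Op 1 (append 'j'): "aga" -> "agaj"
Op 2 (insert 'c' at idx 3): "agaj" -> "agacj"
Op 3 (insert 'a' at idx 5): "agacj" -> "agacja"
Op 4 (append 'd'): "agacja" -> "agacjad"
Op 5 (delete idx 3 = 'c'): "agacjad" -> "agajad"

Answer: agajad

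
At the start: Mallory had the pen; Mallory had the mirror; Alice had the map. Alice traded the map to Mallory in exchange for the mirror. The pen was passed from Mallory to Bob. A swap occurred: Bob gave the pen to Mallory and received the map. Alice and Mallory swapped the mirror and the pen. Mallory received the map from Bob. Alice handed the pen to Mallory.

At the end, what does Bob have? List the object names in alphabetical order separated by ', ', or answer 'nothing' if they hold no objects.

Tracking all object holders:
Start: pen:Mallory, mirror:Mallory, map:Alice
Event 1 (swap map<->mirror: now map:Mallory, mirror:Alice). State: pen:Mallory, mirror:Alice, map:Mallory
Event 2 (give pen: Mallory -> Bob). State: pen:Bob, mirror:Alice, map:Mallory
Event 3 (swap pen<->map: now pen:Mallory, map:Bob). State: pen:Mallory, mirror:Alice, map:Bob
Event 4 (swap mirror<->pen: now mirror:Mallory, pen:Alice). State: pen:Alice, mirror:Mallory, map:Bob
Event 5 (give map: Bob -> Mallory). State: pen:Alice, mirror:Mallory, map:Mallory
Event 6 (give pen: Alice -> Mallory). State: pen:Mallory, mirror:Mallory, map:Mallory

Final state: pen:Mallory, mirror:Mallory, map:Mallory
Bob holds: (nothing).

Answer: nothing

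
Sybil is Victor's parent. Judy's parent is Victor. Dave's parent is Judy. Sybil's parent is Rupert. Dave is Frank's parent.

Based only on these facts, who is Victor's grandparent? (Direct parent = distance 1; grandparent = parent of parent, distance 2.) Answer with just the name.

Answer: Rupert

Derivation:
Reconstructing the parent chain from the given facts:
  Rupert -> Sybil -> Victor -> Judy -> Dave -> Frank
(each arrow means 'parent of the next')
Positions in the chain (0 = top):
  position of Rupert: 0
  position of Sybil: 1
  position of Victor: 2
  position of Judy: 3
  position of Dave: 4
  position of Frank: 5

Victor is at position 2; the grandparent is 2 steps up the chain, i.e. position 0: Rupert.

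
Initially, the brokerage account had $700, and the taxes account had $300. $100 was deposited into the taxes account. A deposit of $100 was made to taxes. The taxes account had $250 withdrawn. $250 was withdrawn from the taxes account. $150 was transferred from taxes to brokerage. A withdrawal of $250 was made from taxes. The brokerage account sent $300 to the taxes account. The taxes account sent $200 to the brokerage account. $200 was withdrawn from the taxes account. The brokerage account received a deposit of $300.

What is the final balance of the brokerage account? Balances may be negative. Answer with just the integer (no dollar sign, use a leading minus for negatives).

Answer: 1050

Derivation:
Tracking account balances step by step:
Start: brokerage=700, taxes=300
Event 1 (deposit 100 to taxes): taxes: 300 + 100 = 400. Balances: brokerage=700, taxes=400
Event 2 (deposit 100 to taxes): taxes: 400 + 100 = 500. Balances: brokerage=700, taxes=500
Event 3 (withdraw 250 from taxes): taxes: 500 - 250 = 250. Balances: brokerage=700, taxes=250
Event 4 (withdraw 250 from taxes): taxes: 250 - 250 = 0. Balances: brokerage=700, taxes=0
Event 5 (transfer 150 taxes -> brokerage): taxes: 0 - 150 = -150, brokerage: 700 + 150 = 850. Balances: brokerage=850, taxes=-150
Event 6 (withdraw 250 from taxes): taxes: -150 - 250 = -400. Balances: brokerage=850, taxes=-400
Event 7 (transfer 300 brokerage -> taxes): brokerage: 850 - 300 = 550, taxes: -400 + 300 = -100. Balances: brokerage=550, taxes=-100
Event 8 (transfer 200 taxes -> brokerage): taxes: -100 - 200 = -300, brokerage: 550 + 200 = 750. Balances: brokerage=750, taxes=-300
Event 9 (withdraw 200 from taxes): taxes: -300 - 200 = -500. Balances: brokerage=750, taxes=-500
Event 10 (deposit 300 to brokerage): brokerage: 750 + 300 = 1050. Balances: brokerage=1050, taxes=-500

Final balance of brokerage: 1050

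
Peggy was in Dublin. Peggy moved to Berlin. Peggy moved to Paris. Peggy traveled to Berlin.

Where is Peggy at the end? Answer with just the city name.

Answer: Berlin

Derivation:
Tracking Peggy's location:
Start: Peggy is in Dublin.
After move 1: Dublin -> Berlin. Peggy is in Berlin.
After move 2: Berlin -> Paris. Peggy is in Paris.
After move 3: Paris -> Berlin. Peggy is in Berlin.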